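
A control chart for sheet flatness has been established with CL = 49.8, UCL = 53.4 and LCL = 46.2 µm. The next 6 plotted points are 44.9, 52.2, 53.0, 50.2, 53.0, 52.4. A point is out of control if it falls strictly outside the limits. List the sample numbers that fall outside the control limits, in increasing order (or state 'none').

1

Compare each point to [46.2, 53.4]: sample 1 = 44.9 < LCL.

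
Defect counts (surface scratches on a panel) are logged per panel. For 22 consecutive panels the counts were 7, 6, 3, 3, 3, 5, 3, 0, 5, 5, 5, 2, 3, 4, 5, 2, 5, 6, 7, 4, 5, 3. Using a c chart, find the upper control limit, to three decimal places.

c̄ = (7 + 6 + 3 + 3 + 3 + 5 + 3 + 0 + 5 + 5 + 5 + 2 + 3 + 4 + 5 + 2 + 5 + 6 + 7 + 4 + 5 + 3) / 22 = 91 / 22 = 4.1364
UCL = c̄ + 3√c̄ = 4.1364 + 3 × √4.1364 = 4.1364 + 3 × 2.0338 = 10.2378

10.238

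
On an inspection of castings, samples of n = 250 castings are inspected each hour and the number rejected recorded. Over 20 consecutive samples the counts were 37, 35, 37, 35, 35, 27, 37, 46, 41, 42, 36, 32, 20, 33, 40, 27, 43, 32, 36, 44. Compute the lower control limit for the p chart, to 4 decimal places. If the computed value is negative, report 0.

p̄ = Σdᵢ / (k·n) = 715 / (20 × 250) = 0.14300
LCL = p̄ − 3·√(p̄(1−p̄)/n) = 0.14300 − 3 × 0.02214 = 0.07658

0.0766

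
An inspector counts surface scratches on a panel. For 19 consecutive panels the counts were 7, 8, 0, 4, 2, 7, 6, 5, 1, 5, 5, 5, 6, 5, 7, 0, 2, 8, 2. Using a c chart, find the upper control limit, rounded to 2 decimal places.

c̄ = (7 + 8 + 0 + 4 + 2 + 7 + 6 + 5 + 1 + 5 + 5 + 5 + 6 + 5 + 7 + 0 + 2 + 8 + 2) / 19 = 85 / 19 = 4.4737
UCL = c̄ + 3√c̄ = 4.4737 + 3 × √4.4737 = 4.4737 + 3 × 2.1151 = 10.8190

10.82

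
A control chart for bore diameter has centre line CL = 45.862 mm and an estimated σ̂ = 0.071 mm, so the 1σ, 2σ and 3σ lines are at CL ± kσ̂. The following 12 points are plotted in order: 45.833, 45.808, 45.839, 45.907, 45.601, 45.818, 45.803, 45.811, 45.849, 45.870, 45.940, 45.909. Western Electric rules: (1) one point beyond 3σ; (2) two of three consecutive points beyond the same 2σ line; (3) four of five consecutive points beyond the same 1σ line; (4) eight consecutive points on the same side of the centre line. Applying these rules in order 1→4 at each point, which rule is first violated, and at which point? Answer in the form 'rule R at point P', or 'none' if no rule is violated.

Zone of each point (C = within 1σ̂, B = 1σ̂–2σ̂, A = 2σ̂–3σ̂, * = beyond 3σ̂; sign = side of CL): 1:-C, 2:-C, 3:-C, 4:+C, 5:-*, 6:-C, 7:-C, 8:-C, 9:-C, 10:+C, 11:+B, 12:+C
Rule 1 (one point beyond the 3σ limits) is satisfied at point 5.

rule 1 at point 5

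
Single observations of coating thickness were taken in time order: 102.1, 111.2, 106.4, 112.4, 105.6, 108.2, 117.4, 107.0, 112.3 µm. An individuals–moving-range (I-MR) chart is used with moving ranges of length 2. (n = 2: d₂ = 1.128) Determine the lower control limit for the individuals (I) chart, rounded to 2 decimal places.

91.16

X̄ = (102.1 + 111.2 + 106.4 + 112.4 + 105.6 + 108.2 + 117.4 + 107.0 + 112.3) / 9 = 109.1778
Moving ranges: 9.1, 4.8, 6.0, 6.8, 2.6, 9.2, 10.4, 5.3; M̄R̄ = 54.2000 / 8 = 6.7750
LCL = X̄ − 3·M̄R̄/d₂ = 109.1778 − 3 × 6.7750 / 1.128 = 91.1592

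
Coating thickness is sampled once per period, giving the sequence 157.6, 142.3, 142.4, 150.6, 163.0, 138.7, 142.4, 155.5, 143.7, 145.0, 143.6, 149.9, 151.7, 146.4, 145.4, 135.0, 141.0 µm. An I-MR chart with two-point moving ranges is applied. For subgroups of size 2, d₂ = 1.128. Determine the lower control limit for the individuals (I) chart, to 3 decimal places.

X̄ = (157.6 + 142.3 + 142.4 + 150.6 + 163.0 + 138.7 + 142.4 + 155.5 + 143.7 + 145.0 + 143.6 + 149.9 + 151.7 + 146.4 + 145.4 + 135.0 + 141.0) / 17 = 146.7176
Moving ranges: 15.3, 0.1, 8.2, 12.4, 24.3, 3.7, 13.1, 11.8, 1.3, 1.4, 6.3, 1.8, 5.3, 1.0, 10.4, 6.0; M̄R̄ = 122.4000 / 16 = 7.6500
LCL = X̄ − 3·M̄R̄/d₂ = 146.7176 − 3 × 7.6500 / 1.128 = 126.3719

126.372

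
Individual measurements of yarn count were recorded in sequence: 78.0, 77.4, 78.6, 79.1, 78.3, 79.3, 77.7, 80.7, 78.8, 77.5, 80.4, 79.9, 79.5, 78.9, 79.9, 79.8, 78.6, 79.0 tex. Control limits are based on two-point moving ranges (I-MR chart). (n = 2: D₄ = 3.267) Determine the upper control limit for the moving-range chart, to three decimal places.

3.651

Moving ranges: 0.6, 1.2, 0.5, 0.8, 1.0, 1.6, 3.0, 1.9, 1.3, 2.9, 0.5, 0.4, 0.6, 1.0, 0.1, 1.2, 0.4; M̄R̄ = 19.0000 / 17 = 1.1176
UCL_MR = D₄·M̄R̄ = 3.267 × 1.1176 = 3.6514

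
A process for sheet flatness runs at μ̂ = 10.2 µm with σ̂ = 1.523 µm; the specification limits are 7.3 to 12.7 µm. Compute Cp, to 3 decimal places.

0.591

Cp = (USL − LSL) / (6σ̂) = (12.7 − 7.3) / (6 × 1.523) = 5.4000 / 9.1380 = 0.5909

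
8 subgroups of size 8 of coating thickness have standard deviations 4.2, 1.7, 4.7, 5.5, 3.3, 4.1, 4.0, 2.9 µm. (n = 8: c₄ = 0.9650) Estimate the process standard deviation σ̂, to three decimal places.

3.938

s̄ = (4.2 + 1.7 + 4.7 + 5.5 + 3.3 + 4.1 + 4.0 + 2.9) / 8 = 3.8000
σ̂ = s̄ / c₄ = 3.8000 / 0.9650 = 3.9378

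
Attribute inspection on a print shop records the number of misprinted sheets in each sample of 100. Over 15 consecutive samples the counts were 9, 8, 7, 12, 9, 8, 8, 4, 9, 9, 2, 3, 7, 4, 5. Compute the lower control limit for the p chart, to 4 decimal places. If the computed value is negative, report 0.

p̄ = Σdᵢ / (k·n) = 104 / (15 × 100) = 0.06933
LCL = p̄ − 3·√(p̄(1−p̄)/n) = 0.06933 − 3 × 0.02540 = -0.00687 → 0 (negative, so LCL = 0)

0.0000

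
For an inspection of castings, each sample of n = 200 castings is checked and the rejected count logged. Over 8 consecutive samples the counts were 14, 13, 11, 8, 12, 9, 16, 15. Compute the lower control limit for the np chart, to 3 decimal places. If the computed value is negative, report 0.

p̄ = Σdᵢ / (k·n) = 98 / (8 × 200) = 0.06125
LCL = np̄ − 3·√(np̄(1−p̄)) = 12.2500 − 3 × 3.3911 = 2.0766

2.077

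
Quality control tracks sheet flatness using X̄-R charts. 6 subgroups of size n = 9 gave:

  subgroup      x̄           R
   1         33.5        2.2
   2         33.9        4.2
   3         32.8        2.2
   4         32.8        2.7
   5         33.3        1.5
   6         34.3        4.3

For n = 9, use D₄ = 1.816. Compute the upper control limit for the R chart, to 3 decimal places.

5.176

R̄ = (2.2 + 4.2 + 2.2 + 2.7 + 1.5 + 4.3) / 6 = 17.1000 / 6 = 2.8500
UCL_R = D₄·R̄ = 1.816 × 2.8500 = 5.1756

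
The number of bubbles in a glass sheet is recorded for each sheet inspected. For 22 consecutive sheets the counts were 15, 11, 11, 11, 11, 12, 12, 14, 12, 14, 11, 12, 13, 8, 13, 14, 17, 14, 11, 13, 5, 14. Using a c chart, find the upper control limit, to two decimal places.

c̄ = (15 + 11 + 11 + 11 + 11 + 12 + 12 + 14 + 12 + 14 + 11 + 12 + 13 + 8 + 13 + 14 + 17 + 14 + 11 + 13 + 5 + 14) / 22 = 268 / 22 = 12.1818
UCL = c̄ + 3√c̄ = 12.1818 + 3 × √12.1818 = 12.1818 + 3 × 3.4902 = 22.6526

22.65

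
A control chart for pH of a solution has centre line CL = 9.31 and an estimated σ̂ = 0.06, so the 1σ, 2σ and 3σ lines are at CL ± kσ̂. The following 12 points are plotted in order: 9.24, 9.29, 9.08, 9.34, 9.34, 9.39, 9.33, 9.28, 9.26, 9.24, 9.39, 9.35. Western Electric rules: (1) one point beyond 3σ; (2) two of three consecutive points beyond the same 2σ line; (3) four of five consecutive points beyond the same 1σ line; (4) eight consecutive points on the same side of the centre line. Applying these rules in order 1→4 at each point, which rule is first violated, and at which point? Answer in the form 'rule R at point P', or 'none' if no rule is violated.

Zone of each point (C = within 1σ̂, B = 1σ̂–2σ̂, A = 2σ̂–3σ̂, * = beyond 3σ̂; sign = side of CL): 1:-B, 2:-C, 3:-*, 4:+C, 5:+C, 6:+B, 7:+C, 8:-C, 9:-C, 10:-B, 11:+B, 12:+C
Rule 1 (one point beyond the 3σ limits) is satisfied at point 3.

rule 1 at point 3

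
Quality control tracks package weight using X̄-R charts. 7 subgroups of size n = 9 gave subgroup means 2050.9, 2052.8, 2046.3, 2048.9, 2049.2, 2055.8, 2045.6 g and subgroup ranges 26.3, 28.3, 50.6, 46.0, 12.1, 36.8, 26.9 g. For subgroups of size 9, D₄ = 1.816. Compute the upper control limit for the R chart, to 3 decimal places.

58.890

R̄ = (26.3 + 28.3 + 50.6 + 46.0 + 12.1 + 36.8 + 26.9) / 7 = 227.0000 / 7 = 32.4286
UCL_R = D₄·R̄ = 1.816 × 32.4286 = 58.8903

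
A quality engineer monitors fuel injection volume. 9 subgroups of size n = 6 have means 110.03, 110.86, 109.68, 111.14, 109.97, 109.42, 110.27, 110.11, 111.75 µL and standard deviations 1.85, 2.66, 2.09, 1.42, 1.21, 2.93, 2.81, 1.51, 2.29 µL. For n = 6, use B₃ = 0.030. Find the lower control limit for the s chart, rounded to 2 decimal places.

s̄ = (1.85 + 2.66 + 2.09 + 1.42 + 1.21 + 2.93 + 2.81 + 1.51 + 2.29) / 9 = 2.0856
LCL_s = B₃·s̄ = 0.030 × 2.0856 = 0.0626

0.06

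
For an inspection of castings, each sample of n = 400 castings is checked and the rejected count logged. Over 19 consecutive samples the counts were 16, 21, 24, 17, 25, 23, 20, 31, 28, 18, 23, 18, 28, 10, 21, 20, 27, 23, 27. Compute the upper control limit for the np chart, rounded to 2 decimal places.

35.81

p̄ = Σdᵢ / (k·n) = 420 / (19 × 400) = 0.05526
UCL = np̄ + 3·√(np̄(1−p̄)) = 22.1053 + 3 × √(22.1053×0.94474) = 22.1053 + 3 × 4.5699 = 35.8149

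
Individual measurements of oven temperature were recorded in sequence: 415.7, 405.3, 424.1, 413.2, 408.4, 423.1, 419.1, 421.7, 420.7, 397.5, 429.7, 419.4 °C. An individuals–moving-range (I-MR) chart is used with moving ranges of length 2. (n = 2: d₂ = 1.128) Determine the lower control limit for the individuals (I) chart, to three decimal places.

384.359

X̄ = (415.7 + 405.3 + 424.1 + 413.2 + 408.4 + 423.1 + 419.1 + 421.7 + 420.7 + 397.5 + 429.7 + 419.4) / 12 = 416.4917
Moving ranges: 10.4, 18.8, 10.9, 4.8, 14.7, 4.0, 2.6, 1.0, 23.2, 32.2, 10.3; M̄R̄ = 132.9000 / 11 = 12.0818
LCL = X̄ − 3·M̄R̄/d₂ = 416.4917 − 3 × 12.0818 / 1.128 = 384.3592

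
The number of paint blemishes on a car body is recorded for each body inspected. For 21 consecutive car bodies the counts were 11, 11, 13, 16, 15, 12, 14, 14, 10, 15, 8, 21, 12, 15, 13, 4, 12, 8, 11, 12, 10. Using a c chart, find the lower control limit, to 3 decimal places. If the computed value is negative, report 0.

1.743

c̄ = (11 + 11 + 13 + 16 + 15 + 12 + 14 + 14 + 10 + 15 + 8 + 21 + 12 + 15 + 13 + 4 + 12 + 8 + 11 + 12 + 10) / 21 = 257 / 21 = 12.2381
LCL = c̄ − 3√c̄ = 12.2381 − 3 × 3.4983 = 1.7432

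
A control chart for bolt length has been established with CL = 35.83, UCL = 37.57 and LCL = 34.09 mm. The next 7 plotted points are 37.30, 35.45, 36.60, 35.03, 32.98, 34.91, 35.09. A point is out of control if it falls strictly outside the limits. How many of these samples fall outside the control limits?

Compare each point to [34.09, 37.57]: sample 5 = 32.98 < LCL.

1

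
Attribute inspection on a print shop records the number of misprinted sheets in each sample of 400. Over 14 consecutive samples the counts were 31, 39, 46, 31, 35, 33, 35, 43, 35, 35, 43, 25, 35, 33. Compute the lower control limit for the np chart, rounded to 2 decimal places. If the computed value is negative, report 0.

p̄ = Σdᵢ / (k·n) = 499 / (14 × 400) = 0.08911
LCL = np̄ − 3·√(np̄(1−p̄)) = 35.6429 − 3 × 5.6980 = 18.5490

18.55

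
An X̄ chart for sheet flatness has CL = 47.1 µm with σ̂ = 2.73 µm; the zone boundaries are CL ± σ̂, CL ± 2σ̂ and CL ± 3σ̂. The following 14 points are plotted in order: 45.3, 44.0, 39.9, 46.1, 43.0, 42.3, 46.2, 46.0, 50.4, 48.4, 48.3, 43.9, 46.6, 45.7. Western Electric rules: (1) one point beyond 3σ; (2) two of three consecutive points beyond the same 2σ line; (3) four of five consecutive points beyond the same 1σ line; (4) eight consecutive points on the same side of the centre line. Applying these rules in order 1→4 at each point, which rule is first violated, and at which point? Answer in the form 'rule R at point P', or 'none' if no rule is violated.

rule 3 at point 6

Zone of each point (C = within 1σ̂, B = 1σ̂–2σ̂, A = 2σ̂–3σ̂, * = beyond 3σ̂; sign = side of CL): 1:-C, 2:-B, 3:-A, 4:-C, 5:-B, 6:-B, 7:-C, 8:-C, 9:+B, 10:+C, 11:+C, 12:-B, 13:-C, 14:-C
Rule 3 (four of five consecutive points beyond the same 1σ limit) is satisfied at point 6.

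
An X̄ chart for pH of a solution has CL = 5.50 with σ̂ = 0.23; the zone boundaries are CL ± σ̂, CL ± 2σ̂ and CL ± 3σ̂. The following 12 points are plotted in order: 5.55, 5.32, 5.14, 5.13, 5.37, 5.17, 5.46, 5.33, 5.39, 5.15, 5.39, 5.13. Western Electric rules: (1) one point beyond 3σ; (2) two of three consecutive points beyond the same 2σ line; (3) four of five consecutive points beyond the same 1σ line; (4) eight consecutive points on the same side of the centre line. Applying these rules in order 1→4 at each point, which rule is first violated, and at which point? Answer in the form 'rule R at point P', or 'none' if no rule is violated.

rule 4 at point 9

Zone of each point (C = within 1σ̂, B = 1σ̂–2σ̂, A = 2σ̂–3σ̂, * = beyond 3σ̂; sign = side of CL): 1:+C, 2:-C, 3:-B, 4:-B, 5:-C, 6:-B, 7:-C, 8:-C, 9:-C, 10:-B, 11:-C, 12:-B
Rule 4 (eight consecutive points on the same side of the centre line) is satisfied at point 9.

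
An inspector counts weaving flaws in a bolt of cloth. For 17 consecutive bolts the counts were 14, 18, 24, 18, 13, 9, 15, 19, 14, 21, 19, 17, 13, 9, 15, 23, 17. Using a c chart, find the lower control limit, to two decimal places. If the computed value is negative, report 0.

4.22

c̄ = (14 + 18 + 24 + 18 + 13 + 9 + 15 + 19 + 14 + 21 + 19 + 17 + 13 + 9 + 15 + 23 + 17) / 17 = 278 / 17 = 16.3529
LCL = c̄ − 3√c̄ = 16.3529 − 3 × 4.0439 = 4.2213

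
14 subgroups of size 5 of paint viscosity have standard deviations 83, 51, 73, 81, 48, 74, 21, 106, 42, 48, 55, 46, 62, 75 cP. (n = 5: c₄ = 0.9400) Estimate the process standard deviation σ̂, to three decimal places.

s̄ = (83 + 51 + 73 + 81 + 48 + 74 + 21 + 106 + 42 + 48 + 55 + 46 + 62 + 75) / 14 = 61.7857
σ̂ = s̄ / c₄ = 61.7857 / 0.9400 = 65.7295

65.729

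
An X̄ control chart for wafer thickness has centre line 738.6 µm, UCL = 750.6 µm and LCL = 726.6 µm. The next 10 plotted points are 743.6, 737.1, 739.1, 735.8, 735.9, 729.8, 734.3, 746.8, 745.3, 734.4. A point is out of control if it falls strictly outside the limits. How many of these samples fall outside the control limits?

0

All 10 points lie within [726.6, 750.6].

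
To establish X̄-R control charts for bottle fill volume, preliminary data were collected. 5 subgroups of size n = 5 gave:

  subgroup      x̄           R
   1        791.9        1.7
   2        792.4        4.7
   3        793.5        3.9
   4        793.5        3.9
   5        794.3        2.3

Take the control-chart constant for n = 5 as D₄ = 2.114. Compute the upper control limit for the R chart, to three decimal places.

R̄ = (1.7 + 4.7 + 3.9 + 3.9 + 2.3) / 5 = 16.5000 / 5 = 3.3000
UCL_R = D₄·R̄ = 2.114 × 3.3000 = 6.9762

6.976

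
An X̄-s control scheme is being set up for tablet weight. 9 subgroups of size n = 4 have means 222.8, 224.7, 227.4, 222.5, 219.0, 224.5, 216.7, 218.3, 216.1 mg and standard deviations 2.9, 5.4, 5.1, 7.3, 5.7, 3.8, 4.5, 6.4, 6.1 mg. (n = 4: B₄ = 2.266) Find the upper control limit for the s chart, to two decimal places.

11.88

s̄ = (2.9 + 5.4 + 5.1 + 7.3 + 5.7 + 3.8 + 4.5 + 6.4 + 6.1) / 9 = 5.2444
UCL_s = B₄·s̄ = 2.266 × 5.2444 = 11.8839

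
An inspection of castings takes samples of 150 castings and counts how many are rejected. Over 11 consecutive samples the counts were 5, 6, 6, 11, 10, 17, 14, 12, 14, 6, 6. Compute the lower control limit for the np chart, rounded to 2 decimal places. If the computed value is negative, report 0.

p̄ = Σdᵢ / (k·n) = 107 / (11 × 150) = 0.06485
LCL = np̄ − 3·√(np̄(1−p̄)) = 9.7273 − 3 × 3.0160 = 0.6792

0.68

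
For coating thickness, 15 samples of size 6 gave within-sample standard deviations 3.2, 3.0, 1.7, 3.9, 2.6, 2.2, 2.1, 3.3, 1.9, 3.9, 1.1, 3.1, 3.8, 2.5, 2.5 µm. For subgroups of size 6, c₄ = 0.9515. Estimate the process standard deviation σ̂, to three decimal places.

2.859

s̄ = (3.2 + 3.0 + 1.7 + 3.9 + 2.6 + 2.2 + 2.1 + 3.3 + 1.9 + 3.9 + 1.1 + 3.1 + 3.8 + 2.5 + 2.5) / 15 = 2.7200
σ̂ = s̄ / c₄ = 2.7200 / 0.9515 = 2.8586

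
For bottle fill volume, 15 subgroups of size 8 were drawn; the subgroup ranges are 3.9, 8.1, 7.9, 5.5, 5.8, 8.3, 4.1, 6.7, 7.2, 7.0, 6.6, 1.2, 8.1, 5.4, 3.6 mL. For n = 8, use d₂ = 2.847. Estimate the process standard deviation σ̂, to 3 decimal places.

2.093

R̄ = (3.9 + 8.1 + 7.9 + 5.5 + 5.8 + 8.3 + 4.1 + 6.7 + 7.2 + 7.0 + 6.6 + 1.2 + 8.1 + 5.4 + 3.6) / 15 = 5.9600
σ̂ = R̄ / d₂ = 5.9600 / 2.847 = 2.0934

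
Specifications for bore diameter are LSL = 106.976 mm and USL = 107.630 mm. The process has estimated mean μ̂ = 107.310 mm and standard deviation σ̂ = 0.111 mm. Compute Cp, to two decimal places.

Cp = (USL − LSL) / (6σ̂) = (107.630 − 106.976) / (6 × 0.111) = 0.6540 / 0.6660 = 0.9820

0.98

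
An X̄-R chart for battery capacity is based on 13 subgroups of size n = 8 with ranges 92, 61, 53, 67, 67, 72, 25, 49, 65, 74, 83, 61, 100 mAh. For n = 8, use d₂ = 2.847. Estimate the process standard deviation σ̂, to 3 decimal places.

23.480

R̄ = (92 + 61 + 53 + 67 + 67 + 72 + 25 + 49 + 65 + 74 + 83 + 61 + 100) / 13 = 66.8462
σ̂ = R̄ / d₂ = 66.8462 / 2.847 = 23.4795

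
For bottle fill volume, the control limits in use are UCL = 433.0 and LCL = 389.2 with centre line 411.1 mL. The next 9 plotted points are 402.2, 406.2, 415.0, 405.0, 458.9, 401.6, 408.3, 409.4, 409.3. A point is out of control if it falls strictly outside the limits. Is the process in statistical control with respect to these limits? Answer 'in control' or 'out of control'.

Compare each point to [389.2, 433.0]: sample 5 = 458.9 > UCL.

out of control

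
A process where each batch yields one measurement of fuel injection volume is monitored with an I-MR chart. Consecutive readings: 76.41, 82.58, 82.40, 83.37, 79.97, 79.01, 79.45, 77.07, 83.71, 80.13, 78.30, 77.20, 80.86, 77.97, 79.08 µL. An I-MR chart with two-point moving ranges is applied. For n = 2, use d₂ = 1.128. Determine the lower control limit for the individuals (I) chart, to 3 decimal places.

73.126

X̄ = (76.41 + 82.58 + 82.40 + 83.37 + 79.97 + 79.01 + 79.45 + 77.07 + 83.71 + 80.13 + 78.30 + 77.20 + 80.86 + 77.97 + 79.08) / 15 = 79.8340
Moving ranges: 6.17, 0.18, 0.97, 3.40, 0.96, 0.44, 2.38, 6.64, 3.58, 1.83, 1.10, 3.66, 2.89, 1.11; M̄R̄ = 35.3100 / 14 = 2.5221
LCL = X̄ − 3·M̄R̄/d₂ = 79.8340 − 3 × 2.5221 / 1.128 = 73.1262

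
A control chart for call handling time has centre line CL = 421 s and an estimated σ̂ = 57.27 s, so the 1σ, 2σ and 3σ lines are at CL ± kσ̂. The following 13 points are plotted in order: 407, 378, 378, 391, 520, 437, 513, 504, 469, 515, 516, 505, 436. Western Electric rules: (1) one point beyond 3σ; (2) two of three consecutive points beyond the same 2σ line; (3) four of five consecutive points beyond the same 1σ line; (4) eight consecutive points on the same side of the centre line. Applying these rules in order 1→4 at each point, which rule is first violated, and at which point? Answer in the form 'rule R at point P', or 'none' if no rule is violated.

rule 3 at point 11

Zone of each point (C = within 1σ̂, B = 1σ̂–2σ̂, A = 2σ̂–3σ̂, * = beyond 3σ̂; sign = side of CL): 1:-C, 2:-C, 3:-C, 4:-C, 5:+B, 6:+C, 7:+B, 8:+B, 9:+C, 10:+B, 11:+B, 12:+B, 13:+C
Rule 3 (four of five consecutive points beyond the same 1σ limit) is satisfied at point 11.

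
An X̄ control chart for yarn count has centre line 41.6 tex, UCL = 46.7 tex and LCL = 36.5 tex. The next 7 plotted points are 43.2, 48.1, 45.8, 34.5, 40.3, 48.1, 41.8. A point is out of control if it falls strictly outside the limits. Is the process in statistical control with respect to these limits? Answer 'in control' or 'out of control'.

out of control

Compare each point to [36.5, 46.7]: sample 2 = 48.1 > UCL; sample 4 = 34.5 < LCL; sample 6 = 48.1 > UCL.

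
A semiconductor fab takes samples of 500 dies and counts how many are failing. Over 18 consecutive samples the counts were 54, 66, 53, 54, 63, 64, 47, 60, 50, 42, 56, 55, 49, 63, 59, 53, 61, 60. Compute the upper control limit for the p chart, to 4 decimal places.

p̄ = Σdᵢ / (k·n) = 1009 / (18 × 500) = 0.11211
UCL = p̄ + 3·√(p̄(1−p̄)/n) = 0.11211 + 3 × √(0.11211×0.88789/500) = 0.11211 + 3 × 0.01411 = 0.15444

0.1544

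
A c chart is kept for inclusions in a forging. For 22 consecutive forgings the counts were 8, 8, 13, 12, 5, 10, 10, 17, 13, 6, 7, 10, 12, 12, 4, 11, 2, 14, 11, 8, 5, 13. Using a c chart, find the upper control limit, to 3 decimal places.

18.882

c̄ = (8 + 8 + 13 + 12 + 5 + 10 + 10 + 17 + 13 + 6 + 7 + 10 + 12 + 12 + 4 + 11 + 2 + 14 + 11 + 8 + 5 + 13) / 22 = 211 / 22 = 9.5909
UCL = c̄ + 3√c̄ = 9.5909 + 3 × √9.5909 = 9.5909 + 3 × 3.0969 = 18.8817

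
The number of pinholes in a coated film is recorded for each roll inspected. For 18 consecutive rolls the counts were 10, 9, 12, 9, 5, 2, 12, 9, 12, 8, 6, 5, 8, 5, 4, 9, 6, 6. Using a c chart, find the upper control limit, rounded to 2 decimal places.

15.89

c̄ = (10 + 9 + 12 + 9 + 5 + 2 + 12 + 9 + 12 + 8 + 6 + 5 + 8 + 5 + 4 + 9 + 6 + 6) / 18 = 137 / 18 = 7.6111
UCL = c̄ + 3√c̄ = 7.6111 + 3 × √7.6111 = 7.6111 + 3 × 2.7588 = 15.8876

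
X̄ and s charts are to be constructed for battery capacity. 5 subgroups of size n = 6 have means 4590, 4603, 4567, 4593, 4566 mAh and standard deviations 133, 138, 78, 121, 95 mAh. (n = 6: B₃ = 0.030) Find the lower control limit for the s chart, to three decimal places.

s̄ = (133 + 138 + 78 + 121 + 95) / 5 = 113.0000
LCL_s = B₃·s̄ = 0.030 × 113.0000 = 3.3900

3.390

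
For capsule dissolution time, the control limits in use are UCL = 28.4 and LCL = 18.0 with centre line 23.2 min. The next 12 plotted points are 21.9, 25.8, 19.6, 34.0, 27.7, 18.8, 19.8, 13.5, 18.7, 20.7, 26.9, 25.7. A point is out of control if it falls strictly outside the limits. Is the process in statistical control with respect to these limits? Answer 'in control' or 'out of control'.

out of control

Compare each point to [18.0, 28.4]: sample 4 = 34.0 > UCL; sample 8 = 13.5 < LCL.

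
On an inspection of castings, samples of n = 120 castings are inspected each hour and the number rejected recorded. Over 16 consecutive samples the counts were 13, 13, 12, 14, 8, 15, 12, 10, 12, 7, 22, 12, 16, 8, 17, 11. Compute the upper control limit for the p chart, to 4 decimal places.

0.1892

p̄ = Σdᵢ / (k·n) = 202 / (16 × 120) = 0.10521
UCL = p̄ + 3·√(p̄(1−p̄)/n) = 0.10521 + 3 × √(0.10521×0.89479/120) = 0.10521 + 3 × 0.02801 = 0.18923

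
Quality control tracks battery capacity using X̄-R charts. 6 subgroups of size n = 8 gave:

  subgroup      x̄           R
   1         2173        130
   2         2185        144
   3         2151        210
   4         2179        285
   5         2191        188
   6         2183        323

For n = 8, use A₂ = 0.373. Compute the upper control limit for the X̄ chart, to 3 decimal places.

X̄̄ = (2173 + 2185 + 2151 + 2179 + 2191 + 2183) / 6 = 13062.0000 / 6 = 2177.0000
R̄ = (130 + 144 + 210 + 285 + 188 + 323) / 6 = 1280.0000 / 6 = 213.3333
UCL = X̄̄ + A₂·R̄ = 2177.0000 + 0.373 × 213.3333 = 2256.5733

2256.573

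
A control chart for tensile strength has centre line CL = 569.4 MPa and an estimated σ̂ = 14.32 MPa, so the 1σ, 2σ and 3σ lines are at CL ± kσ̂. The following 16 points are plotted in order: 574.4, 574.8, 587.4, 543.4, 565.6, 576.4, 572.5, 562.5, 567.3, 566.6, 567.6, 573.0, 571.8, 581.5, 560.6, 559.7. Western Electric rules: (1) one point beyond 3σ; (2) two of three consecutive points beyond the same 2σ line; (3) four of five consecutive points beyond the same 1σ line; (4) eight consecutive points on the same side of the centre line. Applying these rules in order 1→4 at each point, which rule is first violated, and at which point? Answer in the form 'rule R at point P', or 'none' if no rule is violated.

none

Zone of each point (C = within 1σ̂, B = 1σ̂–2σ̂, A = 2σ̂–3σ̂, * = beyond 3σ̂; sign = side of CL): 1:+C, 2:+C, 3:+B, 4:-B, 5:-C, 6:+C, 7:+C, 8:-C, 9:-C, 10:-C, 11:-C, 12:+C, 13:+C, 14:+C, 15:-C, 16:-C
No rule fires across all 16 points.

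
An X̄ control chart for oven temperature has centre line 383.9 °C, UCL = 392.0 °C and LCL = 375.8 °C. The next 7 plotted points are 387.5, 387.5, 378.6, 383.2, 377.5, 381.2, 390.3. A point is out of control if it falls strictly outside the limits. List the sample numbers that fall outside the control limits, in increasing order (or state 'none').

none

All 7 points lie within [375.8, 392.0].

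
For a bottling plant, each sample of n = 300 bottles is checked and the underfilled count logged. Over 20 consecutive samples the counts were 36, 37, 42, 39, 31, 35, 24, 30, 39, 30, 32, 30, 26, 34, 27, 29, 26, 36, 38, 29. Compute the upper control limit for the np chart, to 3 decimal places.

48.650

p̄ = Σdᵢ / (k·n) = 650 / (20 × 300) = 0.10833
UCL = np̄ + 3·√(np̄(1−p̄)) = 32.5000 + 3 × √(32.5000×0.89167) = 32.5000 + 3 × 5.3832 = 48.6497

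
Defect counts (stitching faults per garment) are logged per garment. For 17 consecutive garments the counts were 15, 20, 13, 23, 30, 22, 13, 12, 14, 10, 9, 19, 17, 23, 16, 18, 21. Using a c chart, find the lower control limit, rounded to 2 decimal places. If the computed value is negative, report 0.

c̄ = (15 + 20 + 13 + 23 + 30 + 22 + 13 + 12 + 14 + 10 + 9 + 19 + 17 + 23 + 16 + 18 + 21) / 17 = 295 / 17 = 17.3529
LCL = c̄ − 3√c̄ = 17.3529 − 3 × 4.1657 = 4.8559

4.86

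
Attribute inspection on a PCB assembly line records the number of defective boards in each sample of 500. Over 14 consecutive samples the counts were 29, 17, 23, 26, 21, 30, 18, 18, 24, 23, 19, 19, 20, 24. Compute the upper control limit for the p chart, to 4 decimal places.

p̄ = Σdᵢ / (k·n) = 311 / (14 × 500) = 0.04443
UCL = p̄ + 3·√(p̄(1−p̄)/n) = 0.04443 + 3 × √(0.04443×0.95557/500) = 0.04443 + 3 × 0.00921 = 0.07207

0.0721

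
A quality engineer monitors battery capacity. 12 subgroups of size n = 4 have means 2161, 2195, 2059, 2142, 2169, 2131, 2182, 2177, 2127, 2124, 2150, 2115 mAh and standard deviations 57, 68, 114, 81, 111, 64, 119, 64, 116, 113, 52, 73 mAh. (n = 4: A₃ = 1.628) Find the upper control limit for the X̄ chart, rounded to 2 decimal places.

X̄̄ = (2161 + 2195 + 2059 + 2142 + 2169 + 2131 + 2182 + 2177 + 2127 + 2124 + 2150 + 2115) / 12 = 2144.3333
s̄ = (57 + 68 + 114 + 81 + 111 + 64 + 119 + 64 + 116 + 113 + 52 + 73) / 12 = 86.0000
UCL = X̄̄ + A₃·s̄ = 2144.3333 + 1.628 × 86.0000 = 2284.3413

2284.34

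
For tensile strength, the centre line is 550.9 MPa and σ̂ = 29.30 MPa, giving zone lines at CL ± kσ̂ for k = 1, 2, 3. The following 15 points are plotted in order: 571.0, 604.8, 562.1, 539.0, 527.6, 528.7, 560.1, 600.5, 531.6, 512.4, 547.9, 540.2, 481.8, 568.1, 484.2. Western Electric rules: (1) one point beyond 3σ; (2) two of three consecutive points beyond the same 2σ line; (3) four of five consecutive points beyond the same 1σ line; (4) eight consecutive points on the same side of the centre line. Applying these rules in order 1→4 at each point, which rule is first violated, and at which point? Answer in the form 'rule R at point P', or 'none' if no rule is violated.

rule 2 at point 15

Zone of each point (C = within 1σ̂, B = 1σ̂–2σ̂, A = 2σ̂–3σ̂, * = beyond 3σ̂; sign = side of CL): 1:+C, 2:+B, 3:+C, 4:-C, 5:-C, 6:-C, 7:+C, 8:+B, 9:-C, 10:-B, 11:-C, 12:-C, 13:-A, 14:+C, 15:-A
Rule 2 (two of three consecutive points beyond the same 2σ limit) is satisfied at point 15.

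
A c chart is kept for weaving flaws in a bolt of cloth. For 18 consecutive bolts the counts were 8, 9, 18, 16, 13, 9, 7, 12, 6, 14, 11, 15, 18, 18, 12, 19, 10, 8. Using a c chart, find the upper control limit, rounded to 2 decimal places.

22.95

c̄ = (8 + 9 + 18 + 16 + 13 + 9 + 7 + 12 + 6 + 14 + 11 + 15 + 18 + 18 + 12 + 19 + 10 + 8) / 18 = 223 / 18 = 12.3889
UCL = c̄ + 3√c̄ = 12.3889 + 3 × √12.3889 = 12.3889 + 3 × 3.5198 = 22.9482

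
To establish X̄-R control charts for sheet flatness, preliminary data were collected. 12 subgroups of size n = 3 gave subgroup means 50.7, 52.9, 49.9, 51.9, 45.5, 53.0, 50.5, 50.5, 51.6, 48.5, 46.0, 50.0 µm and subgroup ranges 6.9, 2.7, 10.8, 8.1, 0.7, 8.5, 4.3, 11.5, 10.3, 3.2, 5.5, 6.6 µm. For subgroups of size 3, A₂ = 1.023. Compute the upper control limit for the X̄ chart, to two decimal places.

56.83

X̄̄ = (50.7 + 52.9 + 49.9 + 51.9 + 45.5 + 53.0 + 50.5 + 50.5 + 51.6 + 48.5 + 46.0 + 50.0) / 12 = 601.0000 / 12 = 50.0833
R̄ = (6.9 + 2.7 + 10.8 + 8.1 + 0.7 + 8.5 + 4.3 + 11.5 + 10.3 + 3.2 + 5.5 + 6.6) / 12 = 79.1000 / 12 = 6.5917
UCL = X̄̄ + A₂·R̄ = 50.0833 + 1.023 × 6.5917 = 56.8266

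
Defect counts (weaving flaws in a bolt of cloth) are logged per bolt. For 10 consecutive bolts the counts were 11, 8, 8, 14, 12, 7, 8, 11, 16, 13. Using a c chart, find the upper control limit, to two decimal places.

c̄ = (11 + 8 + 8 + 14 + 12 + 7 + 8 + 11 + 16 + 13) / 10 = 108 / 10 = 10.8000
UCL = c̄ + 3√c̄ = 10.8000 + 3 × √10.8000 = 10.8000 + 3 × 3.2863 = 20.6590

20.66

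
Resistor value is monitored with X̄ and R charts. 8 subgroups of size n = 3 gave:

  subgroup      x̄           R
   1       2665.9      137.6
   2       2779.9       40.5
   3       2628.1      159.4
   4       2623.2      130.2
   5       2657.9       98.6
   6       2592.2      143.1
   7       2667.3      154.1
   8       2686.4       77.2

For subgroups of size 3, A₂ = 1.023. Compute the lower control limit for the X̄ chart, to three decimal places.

X̄̄ = (2665.9 + 2779.9 + 2628.1 + 2623.2 + 2657.9 + 2592.2 + 2667.3 + 2686.4) / 8 = 21300.9000 / 8 = 2662.6125
R̄ = (137.6 + 40.5 + 159.4 + 130.2 + 98.6 + 143.1 + 154.1 + 77.2) / 8 = 940.7000 / 8 = 117.5875
LCL = X̄̄ − A₂·R̄ = 2662.6125 − 1.023 × 117.5875 = 2542.3205

2542.320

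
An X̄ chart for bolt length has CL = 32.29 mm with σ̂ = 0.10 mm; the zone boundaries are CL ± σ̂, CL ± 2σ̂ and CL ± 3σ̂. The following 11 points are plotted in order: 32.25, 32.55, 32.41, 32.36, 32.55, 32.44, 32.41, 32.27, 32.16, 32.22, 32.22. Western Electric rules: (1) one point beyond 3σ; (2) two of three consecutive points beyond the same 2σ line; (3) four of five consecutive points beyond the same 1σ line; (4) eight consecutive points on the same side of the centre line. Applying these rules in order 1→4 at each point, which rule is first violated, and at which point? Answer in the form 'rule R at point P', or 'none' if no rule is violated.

Zone of each point (C = within 1σ̂, B = 1σ̂–2σ̂, A = 2σ̂–3σ̂, * = beyond 3σ̂; sign = side of CL): 1:-C, 2:+A, 3:+B, 4:+C, 5:+A, 6:+B, 7:+B, 8:-C, 9:-B, 10:-C, 11:-C
Rule 3 (four of five consecutive points beyond the same 1σ limit) is satisfied at point 6.

rule 3 at point 6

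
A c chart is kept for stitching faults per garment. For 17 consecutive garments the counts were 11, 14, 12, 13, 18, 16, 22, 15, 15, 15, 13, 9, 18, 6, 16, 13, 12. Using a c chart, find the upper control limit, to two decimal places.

c̄ = (11 + 14 + 12 + 13 + 18 + 16 + 22 + 15 + 15 + 15 + 13 + 9 + 18 + 6 + 16 + 13 + 12) / 17 = 238 / 17 = 14.0000
UCL = c̄ + 3√c̄ = 14.0000 + 3 × √14.0000 = 14.0000 + 3 × 3.7417 = 25.2250

25.22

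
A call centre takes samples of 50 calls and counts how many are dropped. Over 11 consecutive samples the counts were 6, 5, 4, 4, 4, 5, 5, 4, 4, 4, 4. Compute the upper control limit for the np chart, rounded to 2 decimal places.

p̄ = Σdᵢ / (k·n) = 49 / (11 × 50) = 0.08909
UCL = np̄ + 3·√(np̄(1−p̄)) = 4.4545 + 3 × √(4.4545×0.91091) = 4.4545 + 3 × 2.0144 = 10.4977

10.50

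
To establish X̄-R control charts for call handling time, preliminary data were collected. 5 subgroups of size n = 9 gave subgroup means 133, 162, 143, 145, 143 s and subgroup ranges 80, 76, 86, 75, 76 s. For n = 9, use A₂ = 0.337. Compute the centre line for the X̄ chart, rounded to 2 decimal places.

X̄̄ = (133 + 162 + 143 + 145 + 143) / 5 = 726.0000 / 5 = 145.2000
CL = X̄̄ = 145.2000

145.20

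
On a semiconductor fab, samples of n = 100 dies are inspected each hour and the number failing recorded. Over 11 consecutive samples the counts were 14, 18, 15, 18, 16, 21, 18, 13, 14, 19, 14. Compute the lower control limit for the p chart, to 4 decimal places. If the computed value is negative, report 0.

p̄ = Σdᵢ / (k·n) = 180 / (11 × 100) = 0.16364
LCL = p̄ − 3·√(p̄(1−p̄)/n) = 0.16364 − 3 × 0.03699 = 0.05265

0.0527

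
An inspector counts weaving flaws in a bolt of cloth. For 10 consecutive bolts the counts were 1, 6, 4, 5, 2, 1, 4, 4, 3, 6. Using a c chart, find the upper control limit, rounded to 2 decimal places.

c̄ = (1 + 6 + 4 + 5 + 2 + 1 + 4 + 4 + 3 + 6) / 10 = 36 / 10 = 3.6000
UCL = c̄ + 3√c̄ = 3.6000 + 3 × √3.6000 = 3.6000 + 3 × 1.8974 = 9.2921

9.29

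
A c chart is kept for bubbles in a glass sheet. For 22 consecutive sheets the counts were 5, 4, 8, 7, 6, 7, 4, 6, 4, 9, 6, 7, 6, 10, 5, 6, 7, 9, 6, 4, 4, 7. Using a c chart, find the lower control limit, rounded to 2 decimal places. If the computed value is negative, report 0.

0.00

c̄ = (5 + 4 + 8 + 7 + 6 + 7 + 4 + 6 + 4 + 9 + 6 + 7 + 6 + 10 + 5 + 6 + 7 + 9 + 6 + 4 + 4 + 7) / 22 = 137 / 22 = 6.2273
LCL = c̄ − 3√c̄ = 6.2273 − 3 × 2.4955 = -1.2591 → 0 (cannot be negative)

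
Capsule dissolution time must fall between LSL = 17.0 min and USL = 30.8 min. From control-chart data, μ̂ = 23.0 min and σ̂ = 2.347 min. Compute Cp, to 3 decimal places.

Cp = (USL − LSL) / (6σ̂) = (30.8 − 17.0) / (6 × 2.347) = 13.8000 / 14.0820 = 0.9800

0.980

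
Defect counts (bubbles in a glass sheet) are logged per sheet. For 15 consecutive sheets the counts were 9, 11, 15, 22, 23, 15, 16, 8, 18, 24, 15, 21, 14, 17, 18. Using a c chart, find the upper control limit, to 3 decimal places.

28.549

c̄ = (9 + 11 + 15 + 22 + 23 + 15 + 16 + 8 + 18 + 24 + 15 + 21 + 14 + 17 + 18) / 15 = 246 / 15 = 16.4000
UCL = c̄ + 3√c̄ = 16.4000 + 3 × √16.4000 = 16.4000 + 3 × 4.0497 = 28.5491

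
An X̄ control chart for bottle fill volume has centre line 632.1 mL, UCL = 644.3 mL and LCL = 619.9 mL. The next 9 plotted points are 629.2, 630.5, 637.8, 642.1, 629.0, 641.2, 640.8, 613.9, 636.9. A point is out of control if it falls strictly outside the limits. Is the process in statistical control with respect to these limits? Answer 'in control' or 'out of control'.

out of control

Compare each point to [619.9, 644.3]: sample 8 = 613.9 < LCL.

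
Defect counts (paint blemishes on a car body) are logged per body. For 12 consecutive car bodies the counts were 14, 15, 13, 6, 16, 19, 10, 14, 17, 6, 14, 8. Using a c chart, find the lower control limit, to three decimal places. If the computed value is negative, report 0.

1.990

c̄ = (14 + 15 + 13 + 6 + 16 + 19 + 10 + 14 + 17 + 6 + 14 + 8) / 12 = 152 / 12 = 12.6667
LCL = c̄ − 3√c̄ = 12.6667 − 3 × 3.5590 = 1.9896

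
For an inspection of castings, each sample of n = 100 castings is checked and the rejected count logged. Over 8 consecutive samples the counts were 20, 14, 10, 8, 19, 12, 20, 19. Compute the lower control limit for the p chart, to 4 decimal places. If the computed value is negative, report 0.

0.0446

p̄ = Σdᵢ / (k·n) = 122 / (8 × 100) = 0.15250
LCL = p̄ − 3·√(p̄(1−p̄)/n) = 0.15250 − 3 × 0.03595 = 0.04465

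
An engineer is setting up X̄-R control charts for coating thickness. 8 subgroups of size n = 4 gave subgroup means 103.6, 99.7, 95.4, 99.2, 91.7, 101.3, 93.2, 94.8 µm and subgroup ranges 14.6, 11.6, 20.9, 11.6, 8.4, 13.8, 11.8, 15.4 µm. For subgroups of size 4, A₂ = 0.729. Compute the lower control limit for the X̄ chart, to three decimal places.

X̄̄ = (103.6 + 99.7 + 95.4 + 99.2 + 91.7 + 101.3 + 93.2 + 94.8) / 8 = 778.9000 / 8 = 97.3625
R̄ = (14.6 + 11.6 + 20.9 + 11.6 + 8.4 + 13.8 + 11.8 + 15.4) / 8 = 108.1000 / 8 = 13.5125
LCL = X̄̄ − A₂·R̄ = 97.3625 − 0.729 × 13.5125 = 87.5119

87.512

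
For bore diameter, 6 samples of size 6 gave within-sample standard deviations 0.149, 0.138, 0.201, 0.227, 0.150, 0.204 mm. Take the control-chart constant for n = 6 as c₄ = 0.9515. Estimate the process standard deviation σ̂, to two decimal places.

0.19

s̄ = (0.149 + 0.138 + 0.201 + 0.227 + 0.150 + 0.204) / 6 = 0.1782
σ̂ = s̄ / c₄ = 0.1782 / 0.9515 = 0.1872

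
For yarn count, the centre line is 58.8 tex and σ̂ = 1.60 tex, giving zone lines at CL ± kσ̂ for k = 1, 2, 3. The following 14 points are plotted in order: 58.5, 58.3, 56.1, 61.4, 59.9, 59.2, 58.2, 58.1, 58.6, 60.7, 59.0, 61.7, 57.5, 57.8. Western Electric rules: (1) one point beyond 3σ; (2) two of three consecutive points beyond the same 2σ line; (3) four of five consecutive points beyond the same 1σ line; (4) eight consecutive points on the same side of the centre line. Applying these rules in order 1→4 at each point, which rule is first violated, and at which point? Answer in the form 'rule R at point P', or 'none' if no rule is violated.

Zone of each point (C = within 1σ̂, B = 1σ̂–2σ̂, A = 2σ̂–3σ̂, * = beyond 3σ̂; sign = side of CL): 1:-C, 2:-C, 3:-B, 4:+B, 5:+C, 6:+C, 7:-C, 8:-C, 9:-C, 10:+B, 11:+C, 12:+B, 13:-C, 14:-C
No rule fires across all 14 points.

none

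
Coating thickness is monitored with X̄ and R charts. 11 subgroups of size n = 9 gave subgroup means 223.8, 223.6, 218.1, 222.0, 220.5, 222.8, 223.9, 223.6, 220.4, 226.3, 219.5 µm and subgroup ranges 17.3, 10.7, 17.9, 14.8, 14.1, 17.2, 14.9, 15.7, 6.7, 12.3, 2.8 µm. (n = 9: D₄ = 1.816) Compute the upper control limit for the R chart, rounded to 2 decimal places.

23.84

R̄ = (17.3 + 10.7 + 17.9 + 14.8 + 14.1 + 17.2 + 14.9 + 15.7 + 6.7 + 12.3 + 2.8) / 11 = 144.4000 / 11 = 13.1273
UCL_R = D₄·R̄ = 1.816 × 13.1273 = 23.8391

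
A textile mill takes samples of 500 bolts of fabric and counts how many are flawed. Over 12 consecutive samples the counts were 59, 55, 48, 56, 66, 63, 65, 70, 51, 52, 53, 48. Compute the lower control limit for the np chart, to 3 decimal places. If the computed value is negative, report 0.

35.820

p̄ = Σdᵢ / (k·n) = 686 / (12 × 500) = 0.11433
LCL = np̄ − 3·√(np̄(1−p̄)) = 57.1667 − 3 × 7.1155 = 35.8201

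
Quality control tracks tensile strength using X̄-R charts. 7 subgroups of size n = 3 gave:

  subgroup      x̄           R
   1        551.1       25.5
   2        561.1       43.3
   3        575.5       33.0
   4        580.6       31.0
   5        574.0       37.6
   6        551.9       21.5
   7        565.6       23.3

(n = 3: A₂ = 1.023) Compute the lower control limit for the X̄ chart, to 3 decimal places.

534.236

X̄̄ = (551.1 + 561.1 + 575.5 + 580.6 + 574.0 + 551.9 + 565.6) / 7 = 3959.8000 / 7 = 565.6857
R̄ = (25.5 + 43.3 + 33.0 + 31.0 + 37.6 + 21.5 + 23.3) / 7 = 215.2000 / 7 = 30.7429
LCL = X̄̄ − A₂·R̄ = 565.6857 − 1.023 × 30.7429 = 534.2358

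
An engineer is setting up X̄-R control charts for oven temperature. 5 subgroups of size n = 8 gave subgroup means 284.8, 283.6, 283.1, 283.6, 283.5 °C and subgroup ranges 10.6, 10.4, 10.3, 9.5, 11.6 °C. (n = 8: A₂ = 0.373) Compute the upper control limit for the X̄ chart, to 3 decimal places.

287.629

X̄̄ = (284.8 + 283.6 + 283.1 + 283.6 + 283.5) / 5 = 1418.6000 / 5 = 283.7200
R̄ = (10.6 + 10.4 + 10.3 + 9.5 + 11.6) / 5 = 52.4000 / 5 = 10.4800
UCL = X̄̄ + A₂·R̄ = 283.7200 + 0.373 × 10.4800 = 287.6290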